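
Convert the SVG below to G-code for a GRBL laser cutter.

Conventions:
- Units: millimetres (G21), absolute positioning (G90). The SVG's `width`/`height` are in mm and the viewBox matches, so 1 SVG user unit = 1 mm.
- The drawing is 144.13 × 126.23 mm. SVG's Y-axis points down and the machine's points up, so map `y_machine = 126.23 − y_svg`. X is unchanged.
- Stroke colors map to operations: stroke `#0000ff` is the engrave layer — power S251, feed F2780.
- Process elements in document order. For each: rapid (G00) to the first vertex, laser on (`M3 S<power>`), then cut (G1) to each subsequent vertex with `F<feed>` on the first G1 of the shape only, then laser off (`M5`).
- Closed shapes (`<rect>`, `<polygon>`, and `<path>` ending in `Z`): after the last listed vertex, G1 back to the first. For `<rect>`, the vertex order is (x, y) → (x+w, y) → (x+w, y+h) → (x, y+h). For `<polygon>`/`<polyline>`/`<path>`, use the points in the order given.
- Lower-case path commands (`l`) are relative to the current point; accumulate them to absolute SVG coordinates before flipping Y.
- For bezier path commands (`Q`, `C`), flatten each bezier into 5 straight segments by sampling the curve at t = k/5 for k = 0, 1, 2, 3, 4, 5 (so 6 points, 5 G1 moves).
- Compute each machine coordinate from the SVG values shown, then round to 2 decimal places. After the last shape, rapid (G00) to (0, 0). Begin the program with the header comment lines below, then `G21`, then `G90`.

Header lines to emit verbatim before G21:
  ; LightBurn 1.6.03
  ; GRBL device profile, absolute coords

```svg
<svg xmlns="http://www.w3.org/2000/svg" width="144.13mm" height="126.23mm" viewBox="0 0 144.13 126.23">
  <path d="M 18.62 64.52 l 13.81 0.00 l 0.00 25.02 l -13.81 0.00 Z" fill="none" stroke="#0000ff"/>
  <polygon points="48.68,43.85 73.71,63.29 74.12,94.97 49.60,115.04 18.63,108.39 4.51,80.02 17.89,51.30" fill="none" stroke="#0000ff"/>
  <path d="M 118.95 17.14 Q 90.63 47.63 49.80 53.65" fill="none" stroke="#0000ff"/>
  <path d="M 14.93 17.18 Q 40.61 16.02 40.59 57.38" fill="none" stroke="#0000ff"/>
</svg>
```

1 u = 1 mm; y_m = 126.23 − y.

[1] `<path>` rectangle, #0000ff→engrave S251 F2780: (18.62,61.71) → (32.43,61.71) → (32.43,36.69) → (18.62,36.69) → (18.62,61.71) (closed)

[2] `<polygon>` regular polygon, #0000ff→engrave S251 F2780: (48.68,82.38) → (73.71,62.94) → (74.12,31.26) → (49.60,11.19) → (18.63,17.84) → (4.51,46.21) → (17.89,74.93) → (48.68,82.38) (closed)

[3] `<path>` quadratic bezier, #0000ff→engrave S251 F2780: (118.95,109.09) → (107.12,97.87) → (94.29,88.61) → (80.46,81.31) → (65.63,75.97) → (49.80,72.58)

[4] `<path>` quadratic bezier, #0000ff→engrave S251 F2780: (14.93,109.05) → (24.17,107.81) → (31.36,103.17) → (36.49,95.13) → (39.57,83.69) → (40.59,68.85)

; LightBurn 1.6.03
; GRBL device profile, absolute coords
G21
G90
G00 X18.62 Y61.71
M3 S251
G1 X32.43 Y61.71 F2780
G1 X32.43 Y36.69
G1 X18.62 Y36.69
G1 X18.62 Y61.71
M5
G00 X48.68 Y82.38
M3 S251
G1 X73.71 Y62.94 F2780
G1 X74.12 Y31.26
G1 X49.60 Y11.19
G1 X18.63 Y17.84
G1 X4.51 Y46.21
G1 X17.89 Y74.93
G1 X48.68 Y82.38
M5
G00 X118.95 Y109.09
M3 S251
G1 X107.12 Y97.87 F2780
G1 X94.29 Y88.61
G1 X80.46 Y81.31
G1 X65.63 Y75.97
G1 X49.80 Y72.58
M5
G00 X14.93 Y109.05
M3 S251
G1 X24.17 Y107.81 F2780
G1 X31.36 Y103.17
G1 X36.49 Y95.13
G1 X39.57 Y83.69
G1 X40.59 Y68.85
M5
G00 X0.00 Y0.00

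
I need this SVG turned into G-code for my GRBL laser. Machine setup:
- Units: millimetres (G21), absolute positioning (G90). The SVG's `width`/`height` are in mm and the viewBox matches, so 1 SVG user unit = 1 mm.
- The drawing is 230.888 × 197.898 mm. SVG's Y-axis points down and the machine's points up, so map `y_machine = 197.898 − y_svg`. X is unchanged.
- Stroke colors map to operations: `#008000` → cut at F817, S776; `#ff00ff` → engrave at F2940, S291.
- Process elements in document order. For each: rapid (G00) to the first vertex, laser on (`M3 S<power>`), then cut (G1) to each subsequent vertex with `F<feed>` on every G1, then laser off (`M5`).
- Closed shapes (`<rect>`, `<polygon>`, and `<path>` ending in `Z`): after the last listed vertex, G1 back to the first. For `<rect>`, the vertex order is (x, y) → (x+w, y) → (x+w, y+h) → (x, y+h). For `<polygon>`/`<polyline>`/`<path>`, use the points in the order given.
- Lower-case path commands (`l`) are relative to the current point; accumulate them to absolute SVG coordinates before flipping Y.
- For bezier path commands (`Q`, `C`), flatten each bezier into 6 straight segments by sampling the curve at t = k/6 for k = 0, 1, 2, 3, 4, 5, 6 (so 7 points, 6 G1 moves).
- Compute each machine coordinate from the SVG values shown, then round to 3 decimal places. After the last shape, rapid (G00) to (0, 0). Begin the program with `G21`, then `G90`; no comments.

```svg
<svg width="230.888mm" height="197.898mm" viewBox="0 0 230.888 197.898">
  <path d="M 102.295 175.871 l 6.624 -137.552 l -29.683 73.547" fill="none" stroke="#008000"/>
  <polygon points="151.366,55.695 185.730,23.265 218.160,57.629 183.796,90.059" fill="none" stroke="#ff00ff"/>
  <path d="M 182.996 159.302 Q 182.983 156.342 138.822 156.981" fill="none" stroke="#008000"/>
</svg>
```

Since the viewBox matches the mm dimensions, user units are millimetres directly. The only transform is the Y-flip y_m = 197.898 − y_svg.

Shape 1 is a open polyline drawn with `<path>`. Its stroke #008000 means cut at S776, F817. After flipping Y the toolpath is (102.295,22.027) → (108.919,159.579) → (79.236,86.032).

Shape 2 is a regular polygon drawn with `<polygon>`. Its stroke #ff00ff means engrave at S291, F2940. After flipping Y the toolpath is (151.366,142.203) → (185.730,174.633) → (218.160,140.269) → (183.796,107.839) → (151.366,142.203), returning to the start.

Shape 3 is a quadratic bezier drawn with `<path>`. Its stroke #008000 means cut at S776, F817. After flipping Y the toolpath is (182.996,38.596) → (181.765,39.483) → (178.082,40.169) → (171.946,40.656) → (163.357,40.943) → (152.316,41.030) → (138.822,40.917).

G21
G90
G00 X102.295 Y22.027
M3 S776
G1 X108.919 Y159.579 F817
G1 X79.236 Y86.032 F817
M5
G00 X151.366 Y142.203
M3 S291
G1 X185.730 Y174.633 F2940
G1 X218.160 Y140.269 F2940
G1 X183.796 Y107.839 F2940
G1 X151.366 Y142.203 F2940
M5
G00 X182.996 Y38.596
M3 S776
G1 X181.765 Y39.483 F817
G1 X178.082 Y40.169 F817
G1 X171.946 Y40.656 F817
G1 X163.357 Y40.943 F817
G1 X152.316 Y41.030 F817
G1 X138.822 Y40.917 F817
M5
G00 X0.000 Y0.000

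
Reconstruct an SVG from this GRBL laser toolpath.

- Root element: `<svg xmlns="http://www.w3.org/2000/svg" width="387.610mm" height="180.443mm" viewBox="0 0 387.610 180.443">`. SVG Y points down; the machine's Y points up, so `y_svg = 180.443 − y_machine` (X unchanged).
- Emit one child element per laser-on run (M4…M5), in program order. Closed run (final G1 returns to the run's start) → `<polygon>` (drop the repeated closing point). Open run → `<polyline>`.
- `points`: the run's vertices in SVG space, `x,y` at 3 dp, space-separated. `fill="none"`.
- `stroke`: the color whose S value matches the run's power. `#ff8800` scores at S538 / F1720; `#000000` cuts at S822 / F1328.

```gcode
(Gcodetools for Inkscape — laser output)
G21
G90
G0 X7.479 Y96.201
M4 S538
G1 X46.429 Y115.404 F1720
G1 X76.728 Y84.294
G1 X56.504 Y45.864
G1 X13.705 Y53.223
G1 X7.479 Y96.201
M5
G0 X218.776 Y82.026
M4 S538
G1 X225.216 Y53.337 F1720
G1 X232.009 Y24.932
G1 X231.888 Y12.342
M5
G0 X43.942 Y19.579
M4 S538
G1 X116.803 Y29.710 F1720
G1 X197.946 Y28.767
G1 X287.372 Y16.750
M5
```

<svg xmlns="http://www.w3.org/2000/svg" width="387.610mm" height="180.443mm" viewBox="0 0 387.610 180.443">
  <polygon points="7.479,84.242 46.429,65.039 76.728,96.149 56.504,134.579 13.705,127.220" fill="none" stroke="#ff8800"/>
  <polyline points="218.776,98.417 225.216,127.106 232.009,155.511 231.888,168.101" fill="none" stroke="#ff8800"/>
  <polyline points="43.942,160.864 116.803,150.733 197.946,151.676 287.372,163.693" fill="none" stroke="#ff8800"/>
</svg>

Machine Y-up, SVG Y-down with viewBox height 180.443, so y_svg = 180.443 − y_machine; X carries over. Every run uses S538, so all elements get stroke `#ff8800` (score).

Run 1: The run returns to its start, so emit a `<polygon>` with points (Y-flipped): 7.479,84.242 46.429,65.039 76.728,96.149 56.504,134.579 13.705,127.220.

Run 2: The run is open, so emit a `<polyline>` with points (Y-flipped): 218.776,98.417 225.216,127.106 232.009,155.511 231.888,168.101.

Run 3: The run is open, so emit a `<polyline>` with points (Y-flipped): 43.942,160.864 116.803,150.733 197.946,151.676 287.372,163.693.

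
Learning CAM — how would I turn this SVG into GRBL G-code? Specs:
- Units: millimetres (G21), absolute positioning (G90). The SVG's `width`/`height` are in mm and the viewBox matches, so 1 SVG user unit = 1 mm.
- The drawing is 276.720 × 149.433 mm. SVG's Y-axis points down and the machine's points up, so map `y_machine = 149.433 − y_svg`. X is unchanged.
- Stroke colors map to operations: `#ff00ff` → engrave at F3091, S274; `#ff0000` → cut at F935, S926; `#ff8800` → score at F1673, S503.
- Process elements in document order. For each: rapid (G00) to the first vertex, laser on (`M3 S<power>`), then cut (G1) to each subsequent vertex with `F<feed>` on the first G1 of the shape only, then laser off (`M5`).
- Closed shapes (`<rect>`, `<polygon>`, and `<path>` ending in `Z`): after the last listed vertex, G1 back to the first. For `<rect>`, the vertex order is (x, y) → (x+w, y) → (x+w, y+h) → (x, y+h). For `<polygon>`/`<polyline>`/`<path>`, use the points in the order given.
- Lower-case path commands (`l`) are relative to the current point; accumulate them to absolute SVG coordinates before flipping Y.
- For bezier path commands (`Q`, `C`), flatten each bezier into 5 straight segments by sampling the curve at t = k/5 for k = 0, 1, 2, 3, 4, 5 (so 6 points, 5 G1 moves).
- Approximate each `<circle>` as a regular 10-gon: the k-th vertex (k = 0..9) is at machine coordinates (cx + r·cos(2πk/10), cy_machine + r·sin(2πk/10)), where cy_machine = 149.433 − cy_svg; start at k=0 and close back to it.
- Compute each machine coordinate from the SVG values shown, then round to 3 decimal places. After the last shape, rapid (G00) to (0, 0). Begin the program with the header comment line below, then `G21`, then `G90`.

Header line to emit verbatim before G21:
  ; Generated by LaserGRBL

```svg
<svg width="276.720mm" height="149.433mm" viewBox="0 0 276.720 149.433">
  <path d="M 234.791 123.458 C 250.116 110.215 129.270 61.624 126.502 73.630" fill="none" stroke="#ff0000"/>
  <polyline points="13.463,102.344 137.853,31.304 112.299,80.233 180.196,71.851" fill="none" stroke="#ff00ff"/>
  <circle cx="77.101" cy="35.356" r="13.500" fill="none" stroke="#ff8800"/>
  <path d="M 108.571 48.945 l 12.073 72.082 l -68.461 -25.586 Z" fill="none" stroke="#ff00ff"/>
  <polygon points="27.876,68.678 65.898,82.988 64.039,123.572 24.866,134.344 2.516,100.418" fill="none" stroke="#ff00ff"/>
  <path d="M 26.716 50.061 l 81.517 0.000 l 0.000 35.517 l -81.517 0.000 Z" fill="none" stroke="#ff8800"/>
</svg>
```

; Generated by LaserGRBL
G21
G90
G00 X234.791 Y25.975
M3 S926
G1 X229.679 Y37.395 F935
G1 X204.091 Y52.693
G1 X170.229 Y67.264
G1 X140.298 Y76.503
G1 X126.502 Y75.803
M5
G00 X13.463 Y47.089
M3 S274
G1 X137.853 Y118.129 F3091
G1 X112.299 Y69.200
G1 X180.196 Y77.582
M5
G00 X90.601 Y114.077
M3 S503
G1 X88.023 Y122.012 F1673
G1 X81.273 Y126.916
G1 X72.929 Y126.916
G1 X66.179 Y122.012
G1 X63.601 Y114.077
G1 X66.179 Y106.142
G1 X72.929 Y101.238
G1 X81.273 Y101.238
G1 X88.023 Y106.142
G1 X90.601 Y114.077
M5
G00 X108.571 Y100.488
M3 S274
G1 X120.644 Y28.406 F3091
G1 X52.183 Y53.992
G1 X108.571 Y100.488
M5
G00 X27.876 Y80.755
M3 S274
G1 X65.898 Y66.445 F3091
G1 X64.039 Y25.861
G1 X24.866 Y15.089
G1 X2.516 Y49.015
G1 X27.876 Y80.755
M5
G00 X26.716 Y99.372
M3 S503
G1 X108.233 Y99.372 F1673
G1 X108.233 Y63.855
G1 X26.716 Y63.855
G1 X26.716 Y99.372
M5
G00 X0.000 Y0.000

Since the viewBox matches the mm dimensions, user units are millimetres directly. The only transform is the Y-flip y_m = 149.433 − y_svg.

Shape 1 is a cubic bezier drawn with `<path>`. Its stroke #ff0000 means cut at S926, F935. After flipping Y the toolpath is (234.791,25.975) → (229.679,37.395) → (204.091,52.693) → (170.229,67.264) → (140.298,76.503) → (126.502,75.803).

Shape 2 is a open polyline drawn with `<polyline>`. Its stroke #ff00ff means engrave at S274, F3091. After flipping Y the toolpath is (13.463,47.089) → (137.853,118.129) → (112.299,69.200) → (180.196,77.582).

Shape 3 is a circle drawn with `<circle>`. Its stroke #ff8800 means score at S503, F1673. After flipping Y the toolpath is (90.601,114.077) → (88.023,122.012) → (81.273,126.916) → (72.929,126.916) → (66.179,122.012) → (63.601,114.077) → (66.179,106.142) → (72.929,101.238) → (81.273,101.238) → (88.023,106.142) → (90.601,114.077), returning to the start.

Shape 4 is a regular polygon drawn with `<path>`. Its stroke #ff00ff means engrave at S274, F3091. After flipping Y the toolpath is (108.571,100.488) → (120.644,28.406) → (52.183,53.992) → (108.571,100.488), returning to the start.

Shape 5 is a regular polygon drawn with `<polygon>`. Its stroke #ff00ff means engrave at S274, F3091. After flipping Y the toolpath is (27.876,80.755) → (65.898,66.445) → (64.039,25.861) → (24.866,15.089) → (2.516,49.015) → (27.876,80.755), returning to the start.

Shape 6 is a rectangle drawn with `<path>`. Its stroke #ff8800 means score at S503, F1673. After flipping Y the toolpath is (26.716,99.372) → (108.233,99.372) → (108.233,63.855) → (26.716,63.855) → (26.716,99.372), returning to the start.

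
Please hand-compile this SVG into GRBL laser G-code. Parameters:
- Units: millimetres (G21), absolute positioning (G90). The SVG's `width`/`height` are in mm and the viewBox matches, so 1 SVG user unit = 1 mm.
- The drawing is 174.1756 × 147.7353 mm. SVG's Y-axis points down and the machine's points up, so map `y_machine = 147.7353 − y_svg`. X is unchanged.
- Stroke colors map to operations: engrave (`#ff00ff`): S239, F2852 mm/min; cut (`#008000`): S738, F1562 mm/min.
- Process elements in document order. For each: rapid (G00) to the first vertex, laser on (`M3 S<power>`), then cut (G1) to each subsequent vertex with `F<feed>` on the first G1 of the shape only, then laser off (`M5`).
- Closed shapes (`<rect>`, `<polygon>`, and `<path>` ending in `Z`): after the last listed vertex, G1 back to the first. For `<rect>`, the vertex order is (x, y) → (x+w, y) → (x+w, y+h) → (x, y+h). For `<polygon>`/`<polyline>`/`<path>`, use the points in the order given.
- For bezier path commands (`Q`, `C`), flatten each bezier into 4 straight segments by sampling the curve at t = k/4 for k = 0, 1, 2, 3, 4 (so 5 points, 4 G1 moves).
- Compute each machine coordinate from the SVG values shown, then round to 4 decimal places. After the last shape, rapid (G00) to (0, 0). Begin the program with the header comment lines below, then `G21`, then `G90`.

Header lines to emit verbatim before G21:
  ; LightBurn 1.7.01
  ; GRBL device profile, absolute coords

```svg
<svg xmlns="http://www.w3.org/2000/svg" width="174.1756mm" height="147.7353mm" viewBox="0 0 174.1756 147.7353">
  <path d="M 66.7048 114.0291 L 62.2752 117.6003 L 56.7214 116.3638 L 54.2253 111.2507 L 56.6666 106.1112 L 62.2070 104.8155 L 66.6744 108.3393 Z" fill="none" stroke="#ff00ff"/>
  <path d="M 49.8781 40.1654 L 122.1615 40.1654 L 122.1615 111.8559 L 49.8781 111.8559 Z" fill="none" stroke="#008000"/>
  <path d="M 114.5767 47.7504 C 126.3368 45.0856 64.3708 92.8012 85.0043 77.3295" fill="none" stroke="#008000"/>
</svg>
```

; LightBurn 1.7.01
; GRBL device profile, absolute coords
G21
G90
G00 X66.7048 Y33.7062
M3 S239
G1 X62.2752 Y30.1350 F2852
G1 X56.7214 Y31.3715
G1 X54.2253 Y36.4846
G1 X56.6666 Y41.6241
G1 X62.2070 Y42.9198
G1 X66.6744 Y39.3960
G1 X66.7048 Y33.7062
M5
G00 X49.8781 Y107.5699
M3 S738
G1 X122.1615 Y107.5699 F1562
G1 X122.1615 Y35.8794
G1 X49.8781 Y35.8794
G1 X49.8781 Y107.5699
M5
G00 X114.5767 Y99.9849
M3 S738
G1 X112.0157 Y94.3117 F1562
G1 X96.4630 Y80.3928
G1 X82.5740 Y68.8751
G1 X85.0043 Y70.4058
M5
G00 X0.0000 Y0.0000

viewBox `0 0 174.1756 147.7353` with mm width/height → 1 unit = 1 mm. Flip: y_m = 147.7353 − y_svg.

**Shape 1** — `<path>` regular polygon, stroke `#ff00ff` → engrave (S239, F2852). Machine vertices: (66.7048,33.7062) → (62.2752,30.1350) → (56.7214,31.3715) → (54.2253,36.4846) → (56.6666,41.6241) → (62.2070,42.9198) → (66.6744,39.3960) → (66.7048,33.7062). Closed: final G1 returns to the first vertex.

**Shape 2** — `<path>` rectangle, stroke `#008000` → cut (S738, F1562). Machine vertices: (49.8781,107.5699) → (122.1615,107.5699) → (122.1615,35.8794) → (49.8781,35.8794) → (49.8781,107.5699). Closed: final G1 returns to the first vertex.

**Shape 3** — `<path>` cubic bezier, stroke `#008000` → cut (S738, F1562). Control points (SVG): P0=(114.5767,47.7504), P1=(126.3368,45.0856), P2=(64.3708,92.8012), P3=(85.0043,77.3295); sampled at t=k/4. Machine vertices: (114.5767,99.9849) → (112.0157,94.3117) → (96.4630,80.3928) → (82.5740,68.8751) → (85.0043,70.4058). Open path.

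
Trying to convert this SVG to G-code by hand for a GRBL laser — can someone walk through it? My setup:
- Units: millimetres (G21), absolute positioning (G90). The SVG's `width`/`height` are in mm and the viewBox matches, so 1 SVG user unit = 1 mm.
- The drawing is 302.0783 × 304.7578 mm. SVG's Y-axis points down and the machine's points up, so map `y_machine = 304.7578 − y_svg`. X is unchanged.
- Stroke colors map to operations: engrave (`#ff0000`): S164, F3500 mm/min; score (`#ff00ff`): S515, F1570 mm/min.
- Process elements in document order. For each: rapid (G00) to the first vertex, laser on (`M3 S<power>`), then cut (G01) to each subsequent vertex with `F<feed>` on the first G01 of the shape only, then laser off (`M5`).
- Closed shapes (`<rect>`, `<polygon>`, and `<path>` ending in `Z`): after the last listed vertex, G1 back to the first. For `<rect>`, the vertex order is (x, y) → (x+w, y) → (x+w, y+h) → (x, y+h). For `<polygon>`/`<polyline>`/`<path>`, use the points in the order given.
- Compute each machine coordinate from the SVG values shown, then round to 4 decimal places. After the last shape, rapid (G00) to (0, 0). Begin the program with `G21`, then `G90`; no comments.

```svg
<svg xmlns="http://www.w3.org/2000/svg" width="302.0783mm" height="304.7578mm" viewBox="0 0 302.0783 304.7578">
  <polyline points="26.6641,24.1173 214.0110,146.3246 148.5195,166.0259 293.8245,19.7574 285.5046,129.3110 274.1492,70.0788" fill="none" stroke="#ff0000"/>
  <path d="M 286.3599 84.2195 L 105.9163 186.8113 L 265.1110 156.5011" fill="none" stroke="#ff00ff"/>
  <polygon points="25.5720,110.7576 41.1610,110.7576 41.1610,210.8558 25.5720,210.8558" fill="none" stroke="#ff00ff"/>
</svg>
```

viewBox `0 0 302.0783 304.7578` with mm width/height → 1 unit = 1 mm. Flip: y_m = 304.7578 − y_svg.

**Shape 1** — `<polyline>` open polyline, stroke `#ff0000` → engrave (S164, F3500). Machine vertices: (26.6641,280.6405) → (214.0110,158.4332) → (148.5195,138.7319) → (293.8245,285.0004) → (285.5046,175.4468) → (274.1492,234.6790). Open path.

**Shape 2** — `<path>` open polyline, stroke `#ff00ff` → score (S515, F1570). Machine vertices: (286.3599,220.5383) → (105.9163,117.9465) → (265.1110,148.2567). Open path.

**Shape 3** — `<polygon>` rectangle, stroke `#ff00ff` → score (S515, F1570). Machine vertices: (25.5720,194.0002) → (41.1610,194.0002) → (41.1610,93.9020) → (25.5720,93.9020) → (25.5720,194.0002). Closed: final G1 returns to the first vertex.

G21
G90
G00 X26.6641 Y280.6405
M3 S164
G01 X214.0110 Y158.4332 F3500
G01 X148.5195 Y138.7319
G01 X293.8245 Y285.0004
G01 X285.5046 Y175.4468
G01 X274.1492 Y234.6790
M5
G00 X286.3599 Y220.5383
M3 S515
G01 X105.9163 Y117.9465 F1570
G01 X265.1110 Y148.2567
M5
G00 X25.5720 Y194.0002
M3 S515
G01 X41.1610 Y194.0002 F1570
G01 X41.1610 Y93.9020
G01 X25.5720 Y93.9020
G01 X25.5720 Y194.0002
M5
G00 X0.0000 Y0.0000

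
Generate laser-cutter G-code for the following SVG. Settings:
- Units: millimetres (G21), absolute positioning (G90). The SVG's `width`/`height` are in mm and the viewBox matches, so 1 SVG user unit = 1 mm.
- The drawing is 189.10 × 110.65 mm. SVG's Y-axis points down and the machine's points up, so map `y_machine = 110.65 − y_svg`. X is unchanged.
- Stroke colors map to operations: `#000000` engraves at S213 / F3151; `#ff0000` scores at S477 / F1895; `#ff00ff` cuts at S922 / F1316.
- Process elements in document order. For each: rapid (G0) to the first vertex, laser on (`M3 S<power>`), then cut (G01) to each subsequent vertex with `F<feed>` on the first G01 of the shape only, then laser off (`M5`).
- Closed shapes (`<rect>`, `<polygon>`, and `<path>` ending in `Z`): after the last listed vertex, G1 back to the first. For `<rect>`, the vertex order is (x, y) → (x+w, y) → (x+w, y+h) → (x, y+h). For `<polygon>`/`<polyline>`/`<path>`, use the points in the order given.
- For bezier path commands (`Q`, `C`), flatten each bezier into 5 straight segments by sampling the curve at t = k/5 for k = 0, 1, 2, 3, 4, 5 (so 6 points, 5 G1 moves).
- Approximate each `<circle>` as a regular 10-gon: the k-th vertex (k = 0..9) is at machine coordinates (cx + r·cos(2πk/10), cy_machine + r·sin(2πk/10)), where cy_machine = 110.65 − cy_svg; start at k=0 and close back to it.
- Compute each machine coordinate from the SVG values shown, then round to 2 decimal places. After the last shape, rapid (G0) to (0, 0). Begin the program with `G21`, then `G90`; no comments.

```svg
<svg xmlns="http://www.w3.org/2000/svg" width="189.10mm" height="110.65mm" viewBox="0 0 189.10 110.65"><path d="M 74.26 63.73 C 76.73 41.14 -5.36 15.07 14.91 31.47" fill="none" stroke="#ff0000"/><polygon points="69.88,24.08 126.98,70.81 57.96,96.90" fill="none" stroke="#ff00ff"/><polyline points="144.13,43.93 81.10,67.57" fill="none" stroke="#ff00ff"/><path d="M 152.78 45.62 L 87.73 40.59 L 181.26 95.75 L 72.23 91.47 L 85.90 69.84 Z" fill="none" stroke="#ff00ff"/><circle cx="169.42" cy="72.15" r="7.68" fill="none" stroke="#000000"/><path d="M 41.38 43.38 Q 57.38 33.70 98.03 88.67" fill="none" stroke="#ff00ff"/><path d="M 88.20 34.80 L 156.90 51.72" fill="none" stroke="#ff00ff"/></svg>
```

G21
G90
G0 X74.26 Y46.92
M3 S477
G01 X67.09 Y60.52 F1895
G01 X48.60 Y72.76
G01 X27.76 Y81.42
G01 X13.54 Y84.29
G01 X14.91 Y79.18
M5
G0 X69.88 Y86.57
M3 S922
G01 X126.98 Y39.84 F1316
G01 X57.96 Y13.75
G01 X69.88 Y86.57
M5
G0 X144.13 Y66.72
M3 S922
G01 X81.10 Y43.08 F1316
M5
G0 X152.78 Y65.03
M3 S922
G01 X87.73 Y70.06 F1316
G01 X181.26 Y14.90
G01 X72.23 Y19.18
G01 X85.90 Y40.81
G01 X152.78 Y65.03
M5
G0 X177.10 Y38.50
M3 S213
G01 X175.63 Y43.01 F3151
G01 X171.79 Y45.80
G01 X167.05 Y45.80
G01 X163.21 Y43.01
G01 X161.74 Y38.50
G01 X163.21 Y33.99
G01 X167.05 Y31.20
G01 X171.79 Y31.20
G01 X175.63 Y33.99
G01 X177.10 Y38.50
M5
G0 X41.38 Y67.27
M3 S922
G01 X48.77 Y68.56 F1316
G01 X58.12 Y64.67
G01 X69.45 Y55.61
G01 X82.76 Y41.38
G01 X98.03 Y21.98
M5
G0 X88.20 Y75.85
M3 S922
G01 X156.90 Y58.93 F1316
M5
G0 X0.00 Y0.00

1 u = 1 mm; y_m = 110.65 − y.

[1] `<path>` cubic bezier, #ff0000→score S477 F1895: (74.26,46.92) → (67.09,60.52) → (48.60,72.76) → (27.76,81.42) → (13.54,84.29) → (14.91,79.18)

[2] `<polygon>` regular polygon, #ff00ff→cut S922 F1316: (69.88,86.57) → (126.98,39.84) → (57.96,13.75) → (69.88,86.57) (closed)

[3] `<polyline>` line segment, #ff00ff→cut S922 F1316: (144.13,66.72) → (81.10,43.08)

[4] `<path>` closed polygon, #ff00ff→cut S922 F1316: (152.78,65.03) → (87.73,70.06) → (181.26,14.90) → (72.23,19.18) → (85.90,40.81) → (152.78,65.03) (closed)

[5] `<circle>` circle, #000000→engrave S213 F3151: (177.10,38.50) → (175.63,43.01) → (171.79,45.80) → (167.05,45.80) → (163.21,43.01) → (161.74,38.50) → (163.21,33.99) → (167.05,31.20) → (171.79,31.20) → (175.63,33.99) → (177.10,38.50) (closed)

[6] `<path>` quadratic bezier, #ff00ff→cut S922 F1316: (41.38,67.27) → (48.77,68.56) → (58.12,64.67) → (69.45,55.61) → (82.76,41.38) → (98.03,21.98)

[7] `<path>` line segment, #ff00ff→cut S922 F1316: (88.20,75.85) → (156.90,58.93)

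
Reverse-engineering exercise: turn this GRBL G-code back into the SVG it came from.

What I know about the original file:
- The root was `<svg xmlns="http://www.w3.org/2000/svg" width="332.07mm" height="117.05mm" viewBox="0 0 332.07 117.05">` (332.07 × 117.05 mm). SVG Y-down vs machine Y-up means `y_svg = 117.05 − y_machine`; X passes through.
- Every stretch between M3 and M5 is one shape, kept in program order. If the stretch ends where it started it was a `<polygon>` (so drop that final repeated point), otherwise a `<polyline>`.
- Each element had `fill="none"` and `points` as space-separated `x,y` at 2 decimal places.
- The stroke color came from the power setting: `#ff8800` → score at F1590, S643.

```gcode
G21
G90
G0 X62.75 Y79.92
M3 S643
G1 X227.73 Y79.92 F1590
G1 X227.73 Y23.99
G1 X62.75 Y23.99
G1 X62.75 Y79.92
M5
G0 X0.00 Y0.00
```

<svg xmlns="http://www.w3.org/2000/svg" width="332.07mm" height="117.05mm" viewBox="0 0 332.07 117.05">
  <polygon points="62.75,37.13 227.73,37.13 227.73,93.06 62.75,93.06" fill="none" stroke="#ff8800"/>
</svg>

y_svg = 117.05 − y_m. Every run uses S643, so all elements get stroke `#ff8800` (score).

[1] closed run; points: 62.75,37.13 227.73,37.13 227.73,93.06 62.75,93.06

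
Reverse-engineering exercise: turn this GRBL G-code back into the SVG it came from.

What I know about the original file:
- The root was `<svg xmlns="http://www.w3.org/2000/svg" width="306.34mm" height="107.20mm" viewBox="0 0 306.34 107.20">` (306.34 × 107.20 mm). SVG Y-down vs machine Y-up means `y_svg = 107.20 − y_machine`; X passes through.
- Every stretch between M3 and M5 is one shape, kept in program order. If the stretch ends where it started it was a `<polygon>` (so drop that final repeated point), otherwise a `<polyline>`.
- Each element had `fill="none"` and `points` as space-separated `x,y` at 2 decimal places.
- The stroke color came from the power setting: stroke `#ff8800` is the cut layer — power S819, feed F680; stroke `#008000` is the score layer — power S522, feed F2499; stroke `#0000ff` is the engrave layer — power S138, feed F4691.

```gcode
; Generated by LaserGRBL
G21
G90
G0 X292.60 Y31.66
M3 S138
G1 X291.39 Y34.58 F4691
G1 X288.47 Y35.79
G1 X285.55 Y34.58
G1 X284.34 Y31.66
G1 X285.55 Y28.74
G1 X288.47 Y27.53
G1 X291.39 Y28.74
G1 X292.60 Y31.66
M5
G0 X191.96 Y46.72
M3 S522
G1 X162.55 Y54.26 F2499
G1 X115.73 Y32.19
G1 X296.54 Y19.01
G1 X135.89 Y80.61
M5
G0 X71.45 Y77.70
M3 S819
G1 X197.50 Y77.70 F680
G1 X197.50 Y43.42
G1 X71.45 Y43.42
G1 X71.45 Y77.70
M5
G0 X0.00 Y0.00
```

<svg xmlns="http://www.w3.org/2000/svg" width="306.34mm" height="107.20mm" viewBox="0 0 306.34 107.20">
  <polygon points="292.60,75.54 291.39,72.62 288.47,71.41 285.55,72.62 284.34,75.54 285.55,78.46 288.47,79.67 291.39,78.46" fill="none" stroke="#0000ff"/>
  <polyline points="191.96,60.48 162.55,52.94 115.73,75.01 296.54,88.19 135.89,26.59" fill="none" stroke="#008000"/>
  <polygon points="71.45,29.50 197.50,29.50 197.50,63.78 71.45,63.78" fill="none" stroke="#ff8800"/>
</svg>

Machine Y-up, SVG Y-down with viewBox height 107.20, so y_svg = 107.20 − y_machine; X carries over.

Run 1: S138 ⇒ engrave layer `#0000ff`. The run returns to its start, so emit a `<polygon>` with points (Y-flipped): 292.60,75.54 291.39,72.62 288.47,71.41 285.55,72.62 284.34,75.54 285.55,78.46 288.47,79.67 291.39,78.46.

Run 2: power S522 maps to stroke `#008000` (score). The run is open, so emit a `<polyline>` with points (Y-flipped): 191.96,60.48 162.55,52.94 115.73,75.01 296.54,88.19 135.89,26.59.

Run 3: S819 ⇒ cut layer `#ff8800`. The run returns to its start, so emit a `<polygon>` with points (Y-flipped): 71.45,29.50 197.50,29.50 197.50,63.78 71.45,63.78.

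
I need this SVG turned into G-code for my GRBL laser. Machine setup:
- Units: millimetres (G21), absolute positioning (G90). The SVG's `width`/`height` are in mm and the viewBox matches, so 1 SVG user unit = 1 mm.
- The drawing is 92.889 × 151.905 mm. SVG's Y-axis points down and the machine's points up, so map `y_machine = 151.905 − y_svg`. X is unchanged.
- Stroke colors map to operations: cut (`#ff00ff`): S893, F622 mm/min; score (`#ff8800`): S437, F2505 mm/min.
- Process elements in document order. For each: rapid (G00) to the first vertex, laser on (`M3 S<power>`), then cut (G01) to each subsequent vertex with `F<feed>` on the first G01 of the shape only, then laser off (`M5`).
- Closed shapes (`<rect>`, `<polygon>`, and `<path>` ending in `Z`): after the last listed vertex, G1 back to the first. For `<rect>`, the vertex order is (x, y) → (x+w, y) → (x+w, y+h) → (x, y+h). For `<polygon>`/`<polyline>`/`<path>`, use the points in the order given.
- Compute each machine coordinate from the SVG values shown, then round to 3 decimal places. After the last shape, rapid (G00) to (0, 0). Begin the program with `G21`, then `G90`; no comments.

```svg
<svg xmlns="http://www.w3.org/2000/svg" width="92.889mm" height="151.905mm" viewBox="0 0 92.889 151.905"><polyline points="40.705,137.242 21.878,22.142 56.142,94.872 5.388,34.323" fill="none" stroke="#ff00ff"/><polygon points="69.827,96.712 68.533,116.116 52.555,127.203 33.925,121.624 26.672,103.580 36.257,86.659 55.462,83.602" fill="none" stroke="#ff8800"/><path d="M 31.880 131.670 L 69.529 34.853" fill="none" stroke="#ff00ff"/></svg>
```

1 u = 1 mm; y_m = 151.905 − y.

[1] `<polyline>` open polyline, #ff00ff→cut S893 F622: (40.705,14.663) → (21.878,129.763) → (56.142,57.033) → (5.388,117.582)

[2] `<polygon>` regular polygon, #ff8800→score S437 F2505: (69.827,55.193) → (68.533,35.789) → (52.555,24.702) → (33.925,30.281) → (26.672,48.325) → (36.257,65.246) → (55.462,68.303) → (69.827,55.193) (closed)

[3] `<path>` line segment, #ff00ff→cut S893 F622: (31.880,20.235) → (69.529,117.052)

G21
G90
G00 X40.705 Y14.663
M3 S893
G01 X21.878 Y129.763 F622
G01 X56.142 Y57.033
G01 X5.388 Y117.582
M5
G00 X69.827 Y55.193
M3 S437
G01 X68.533 Y35.789 F2505
G01 X52.555 Y24.702
G01 X33.925 Y30.281
G01 X26.672 Y48.325
G01 X36.257 Y65.246
G01 X55.462 Y68.303
G01 X69.827 Y55.193
M5
G00 X31.880 Y20.235
M3 S893
G01 X69.529 Y117.052 F622
M5
G00 X0.000 Y0.000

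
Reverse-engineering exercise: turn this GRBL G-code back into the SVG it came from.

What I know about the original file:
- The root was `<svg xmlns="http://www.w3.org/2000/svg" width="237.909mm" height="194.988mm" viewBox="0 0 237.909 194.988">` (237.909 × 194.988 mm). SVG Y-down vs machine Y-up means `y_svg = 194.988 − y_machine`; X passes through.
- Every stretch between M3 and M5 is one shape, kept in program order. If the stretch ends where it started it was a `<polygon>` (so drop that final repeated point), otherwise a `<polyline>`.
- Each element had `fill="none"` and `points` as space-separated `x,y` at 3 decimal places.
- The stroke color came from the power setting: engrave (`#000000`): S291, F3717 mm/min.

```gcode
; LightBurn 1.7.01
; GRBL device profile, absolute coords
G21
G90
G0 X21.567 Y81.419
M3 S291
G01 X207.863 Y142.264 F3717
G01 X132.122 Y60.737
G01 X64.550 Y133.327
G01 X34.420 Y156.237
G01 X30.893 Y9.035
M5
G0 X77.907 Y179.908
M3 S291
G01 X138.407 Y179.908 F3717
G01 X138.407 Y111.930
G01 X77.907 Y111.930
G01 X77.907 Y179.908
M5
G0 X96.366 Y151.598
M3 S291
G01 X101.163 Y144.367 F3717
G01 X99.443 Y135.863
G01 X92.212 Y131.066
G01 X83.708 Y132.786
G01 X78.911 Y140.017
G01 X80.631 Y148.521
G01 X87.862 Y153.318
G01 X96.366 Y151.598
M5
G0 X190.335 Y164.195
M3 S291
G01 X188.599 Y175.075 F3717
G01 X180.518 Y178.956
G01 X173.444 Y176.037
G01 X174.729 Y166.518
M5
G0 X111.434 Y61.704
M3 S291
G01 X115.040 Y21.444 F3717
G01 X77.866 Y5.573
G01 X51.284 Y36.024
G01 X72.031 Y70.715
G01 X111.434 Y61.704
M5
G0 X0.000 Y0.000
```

<svg xmlns="http://www.w3.org/2000/svg" width="237.909mm" height="194.988mm" viewBox="0 0 237.909 194.988">
  <polyline points="21.567,113.569 207.863,52.724 132.122,134.251 64.550,61.661 34.420,38.751 30.893,185.953" fill="none" stroke="#000000"/>
  <polygon points="77.907,15.080 138.407,15.080 138.407,83.058 77.907,83.058" fill="none" stroke="#000000"/>
  <polygon points="96.366,43.390 101.163,50.621 99.443,59.125 92.212,63.922 83.708,62.202 78.911,54.971 80.631,46.467 87.862,41.670" fill="none" stroke="#000000"/>
  <polyline points="190.335,30.793 188.599,19.913 180.518,16.032 173.444,18.951 174.729,28.470" fill="none" stroke="#000000"/>
  <polygon points="111.434,133.284 115.040,173.544 77.866,189.415 51.284,158.964 72.031,124.273" fill="none" stroke="#000000"/>
</svg>

Machine Y-up, SVG Y-down with viewBox height 194.988, so y_svg = 194.988 − y_machine; X carries over. Every run uses S291, so all elements get stroke `#000000` (engrave).

Run 1: The run is open, so emit a `<polyline>` with points (Y-flipped): 21.567,113.569 207.863,52.724 132.122,134.251 64.550,61.661 34.420,38.751 30.893,185.953.

Run 2: The run returns to its start, so emit a `<polygon>` with points (Y-flipped): 77.907,15.080 138.407,15.080 138.407,83.058 77.907,83.058.

Run 3: The run returns to its start, so emit a `<polygon>` with points (Y-flipped): 96.366,43.390 101.163,50.621 99.443,59.125 92.212,63.922 83.708,62.202 78.911,54.971 80.631,46.467 87.862,41.670.

Run 4: The run is open, so emit a `<polyline>` with points (Y-flipped): 190.335,30.793 188.599,19.913 180.518,16.032 173.444,18.951 174.729,28.470.

Run 5: The run returns to its start, so emit a `<polygon>` with points (Y-flipped): 111.434,133.284 115.040,173.544 77.866,189.415 51.284,158.964 72.031,124.273.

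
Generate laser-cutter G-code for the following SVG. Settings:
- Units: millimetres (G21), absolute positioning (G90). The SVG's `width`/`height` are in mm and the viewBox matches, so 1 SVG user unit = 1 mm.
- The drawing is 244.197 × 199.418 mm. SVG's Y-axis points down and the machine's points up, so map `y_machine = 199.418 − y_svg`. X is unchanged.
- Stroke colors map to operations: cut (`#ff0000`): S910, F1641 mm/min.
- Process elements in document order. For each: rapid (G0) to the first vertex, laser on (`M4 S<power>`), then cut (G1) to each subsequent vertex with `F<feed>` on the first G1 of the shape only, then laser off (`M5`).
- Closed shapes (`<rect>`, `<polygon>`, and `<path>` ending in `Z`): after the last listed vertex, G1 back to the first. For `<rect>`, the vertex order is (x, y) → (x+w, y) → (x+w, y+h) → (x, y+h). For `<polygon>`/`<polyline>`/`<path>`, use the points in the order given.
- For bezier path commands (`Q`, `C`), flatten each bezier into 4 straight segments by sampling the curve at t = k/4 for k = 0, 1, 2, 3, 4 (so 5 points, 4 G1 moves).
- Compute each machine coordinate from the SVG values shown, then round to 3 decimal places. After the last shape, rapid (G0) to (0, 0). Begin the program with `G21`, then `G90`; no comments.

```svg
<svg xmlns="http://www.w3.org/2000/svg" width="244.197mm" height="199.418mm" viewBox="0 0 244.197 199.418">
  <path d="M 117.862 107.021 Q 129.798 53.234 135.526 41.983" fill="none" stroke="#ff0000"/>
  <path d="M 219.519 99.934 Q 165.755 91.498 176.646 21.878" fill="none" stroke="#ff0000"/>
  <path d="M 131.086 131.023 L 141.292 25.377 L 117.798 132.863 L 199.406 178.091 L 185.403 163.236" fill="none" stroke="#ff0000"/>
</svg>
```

G21
G90
G0 X117.862 Y92.397
M4 S910
G1 X123.442 Y116.632 F1641
G1 X128.246 Y135.550
G1 X132.274 Y149.151
G1 X135.526 Y157.435
M5
G0 X219.519 Y99.484
M4 S910
G1 X196.678 Y107.526 F1641
G1 X181.919 Y123.216
G1 X175.241 Y146.554
G1 X176.646 Y177.540
M5
G0 X131.086 Y68.395
M4 S910
G1 X141.292 Y174.041 F1641
G1 X117.798 Y66.555
G1 X199.406 Y21.327
G1 X185.403 Y36.182
M5
G0 X0.000 Y0.000

viewBox `0 0 244.197 199.418` with mm width/height → 1 unit = 1 mm. Flip: y_m = 199.418 − y_svg.

**Shape 1** — `<path>` quadratic bezier, stroke `#ff0000` → cut (S910, F1641). Control points (SVG): P0=(117.862,107.021), P1=(129.798,53.234), P2=(135.526,41.983); sampled at t=k/4. Machine vertices: (117.862,92.397) → (123.442,116.632) → (128.246,135.550) → (132.274,149.151) → (135.526,157.435). Open path.

**Shape 2** — `<path>` quadratic bezier, stroke `#ff0000` → cut (S910, F1641). Control points (SVG): P0=(219.519,99.934), P1=(165.755,91.498), P2=(176.646,21.878); sampled at t=k/4. Machine vertices: (219.519,99.484) → (196.678,107.526) → (181.919,123.216) → (175.241,146.554) → (176.646,177.540). Open path.

**Shape 3** — `<path>` open polyline, stroke `#ff0000` → cut (S910, F1641). Machine vertices: (131.086,68.395) → (141.292,174.041) → (117.798,66.555) → (199.406,21.327) → (185.403,36.182). Open path.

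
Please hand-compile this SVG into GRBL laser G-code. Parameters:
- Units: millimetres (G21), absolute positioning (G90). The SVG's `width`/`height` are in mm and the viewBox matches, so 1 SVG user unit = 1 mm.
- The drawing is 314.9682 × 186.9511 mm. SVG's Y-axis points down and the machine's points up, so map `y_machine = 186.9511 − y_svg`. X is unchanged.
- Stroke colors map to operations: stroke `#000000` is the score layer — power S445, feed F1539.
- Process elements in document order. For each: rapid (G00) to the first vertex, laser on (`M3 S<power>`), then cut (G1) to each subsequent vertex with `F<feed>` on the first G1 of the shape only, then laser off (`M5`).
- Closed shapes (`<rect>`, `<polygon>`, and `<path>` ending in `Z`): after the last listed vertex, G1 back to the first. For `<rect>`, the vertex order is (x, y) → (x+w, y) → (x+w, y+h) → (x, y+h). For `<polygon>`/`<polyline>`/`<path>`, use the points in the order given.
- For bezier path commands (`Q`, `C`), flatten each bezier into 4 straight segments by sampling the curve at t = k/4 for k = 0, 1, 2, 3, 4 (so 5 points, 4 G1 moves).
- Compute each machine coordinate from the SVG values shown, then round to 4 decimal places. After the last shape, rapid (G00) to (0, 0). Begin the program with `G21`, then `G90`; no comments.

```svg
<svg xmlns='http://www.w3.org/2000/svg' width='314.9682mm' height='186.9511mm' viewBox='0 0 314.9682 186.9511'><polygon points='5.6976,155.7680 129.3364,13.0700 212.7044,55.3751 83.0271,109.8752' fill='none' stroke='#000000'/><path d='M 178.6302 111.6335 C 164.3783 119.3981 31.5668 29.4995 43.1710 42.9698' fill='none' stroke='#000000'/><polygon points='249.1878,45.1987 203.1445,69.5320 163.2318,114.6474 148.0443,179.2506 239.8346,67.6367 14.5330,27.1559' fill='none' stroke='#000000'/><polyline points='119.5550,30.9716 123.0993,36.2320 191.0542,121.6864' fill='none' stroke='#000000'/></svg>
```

G21
G90
G00 X5.6976 Y31.1831
M3 S445
G1 X129.3364 Y173.8811 F1539
G1 X212.7044 Y131.5760
G1 X83.0271 Y77.0759
G1 X5.6976 Y31.1831
M5
G00 X178.6302 Y75.3176
M3 S445
G1 X149.8203 Y84.6649 F1539
G1 X101.2046 Y111.7891
G1 X57.4368 Y137.8435
G1 X43.1710 Y143.9813
M5
G00 X249.1878 Y141.7524
M3 S445
G1 X203.1445 Y117.4191 F1539
G1 X163.2318 Y72.3037
G1 X148.0443 Y7.7005
G1 X239.8346 Y119.3144
G1 X14.5330 Y159.7952
G1 X249.1878 Y141.7524
M5
G00 X119.5550 Y155.9795
M3 S445
G1 X123.0993 Y150.7191 F1539
G1 X191.0542 Y65.2647
M5
G00 X0.0000 Y0.0000

viewBox `0 0 314.9682 186.9511` with mm width/height → 1 unit = 1 mm. Flip: y_m = 186.9511 − y_svg.

**Shape 1** — `<polygon>` closed polygon, stroke `#000000` → score (S445, F1539). Machine vertices: (5.6976,31.1831) → (129.3364,173.8811) → (212.7044,131.5760) → (83.0271,77.0759) → (5.6976,31.1831). Closed: final G1 returns to the first vertex.

**Shape 2** — `<path>` cubic bezier, stroke `#000000` → score (S445, F1539). Control points (SVG): P0=(178.6302,111.6335), P1=(164.3783,119.3981), P2=(31.5668,29.4995), P3=(43.1710,42.9698); sampled at t=k/4. Machine vertices: (178.6302,75.3176) → (149.8203,84.6649) → (101.2046,111.7891) → (57.4368,137.8435) → (43.1710,143.9813). Open path.

**Shape 3** — `<polygon>` closed polygon, stroke `#000000` → score (S445, F1539). Machine vertices: (249.1878,141.7524) → (203.1445,117.4191) → (163.2318,72.3037) → (148.0443,7.7005) → (239.8346,119.3144) → (14.5330,159.7952) → (249.1878,141.7524). Closed: final G1 returns to the first vertex.

**Shape 4** — `<polyline>` open polyline, stroke `#000000` → score (S445, F1539). Machine vertices: (119.5550,155.9795) → (123.0993,150.7191) → (191.0542,65.2647). Open path.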